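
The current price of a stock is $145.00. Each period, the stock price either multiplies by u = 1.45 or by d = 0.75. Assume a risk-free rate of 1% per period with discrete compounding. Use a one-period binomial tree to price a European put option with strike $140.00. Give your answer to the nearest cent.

Risk-neutral probability p = (1 + 0.01 − 0.75)/(1.45 − 0.75) = 0.2600/0.7000 = 0.3714
Terminal stock prices: S_u = 210.2, S_d = 108.8
Terminal payoffs (K − S): max(-70.25, 0) = 0, max(31.25, 0) = 31.25
Node 0 (S = 145): V_0 = 1/1.01·[0.3714·0.0000 + 0.6286·31.2500] = 19.4484

$19.45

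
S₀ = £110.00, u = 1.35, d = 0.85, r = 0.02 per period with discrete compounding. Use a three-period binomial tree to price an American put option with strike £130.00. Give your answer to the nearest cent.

Risk-neutral probability p = (1 + 0.02 − 0.85)/(1.35 − 0.85) = 0.1700/0.5000 = 0.3400
Terminal stock prices: S_uuu = 270.6, S_uud = 170.4, S_udd = 107.3, S_ddd = 67.55
Terminal payoffs (K − S): max(-140.6, 0) = 0, max(-40.4, 0) = 0, max(22.71, 0) = 22.71, max(62.45, 0) = 62.45
Node uu (S = 200.5): continuation = 1/1.02·[0.3400·0.0000 + 0.6600·0.0000] = 0.0000; exercise value = 0.0000 ≤ continuation, so V_uu = 0.0000
Node ud (S = 126.2): continuation = 1/1.02·[0.3400·0.0000 + 0.6600·22.7088] = 14.6939; exercise value = 3.7750 ≤ continuation, so V_ud = 14.6939
Node dd (S = 79.47): continuation = 1/1.02·[0.3400·22.7088 + 0.6600·62.4463] = 47.9760; exercise value = 50.5250 > continuation, so V_dd = 50.5250 (exercise)
Node u (S = 148.5): continuation = 1/1.02·[0.3400·0.0000 + 0.6600·14.6939] = 9.5078; exercise value = 0.0000 ≤ continuation, so V_u = 9.5078
Node d (S = 93.5): continuation = 1/1.02·[0.3400·14.6939 + 0.6600·50.5250] = 37.5906; exercise value = 36.5000 ≤ continuation, so V_d = 37.5906
Node 0 (S = 110): continuation = 1/1.02·[0.3400·9.5078 + 0.6600·37.5906] = 27.4926; exercise value = 20.0000 ≤ continuation, so V_0 = 27.4926

£27.49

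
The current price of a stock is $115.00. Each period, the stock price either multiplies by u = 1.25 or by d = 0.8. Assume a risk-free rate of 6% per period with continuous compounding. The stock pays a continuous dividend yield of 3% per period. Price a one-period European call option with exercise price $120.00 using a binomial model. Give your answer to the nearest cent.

Per-period risk-free factor R = e^0.06 = 1.0618; dividend-adjusted growth = e^(0.06−0.03) = 1.0305.
Risk-neutral probability p = (1.0305 − 0.8)/(1.25 − 0.8) = 0.2305/0.4500 = 0.5121
Terminal stock prices: S_u = 143.8, S_d = 92
Terminal payoffs (S − K): max(23.75, 0) = 23.75, max(-28, 0) = 0
Node 0 (S = 115): V_0 = e^(−0.06)·[0.5121·23.7500 + 0.4879·0.0000] = 11.4546

$11.45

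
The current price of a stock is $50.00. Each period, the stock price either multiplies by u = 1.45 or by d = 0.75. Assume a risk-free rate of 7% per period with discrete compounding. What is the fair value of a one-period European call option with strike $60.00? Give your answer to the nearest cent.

$5.34

Risk-neutral probability p = (1 + 0.07 − 0.75)/(1.45 − 0.75) = 0.3200/0.7000 = 0.4571
Terminal stock prices: S_u = 72.5, S_d = 37.5
Terminal payoffs (S − K): max(12.5, 0) = 12.5, max(-22.5, 0) = 0
Node 0 (S = 50): V_0 = 1/1.07·[0.4571·12.5000 + 0.5429·0.0000] = 5.3405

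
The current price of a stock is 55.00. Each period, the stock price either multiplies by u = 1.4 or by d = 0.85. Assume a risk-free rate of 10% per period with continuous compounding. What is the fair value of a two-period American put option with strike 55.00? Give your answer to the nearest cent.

4.00

Risk-neutral probability p = (e^0.1 − 0.85)/(1.4 − 0.85) = 0.2552/0.5500 = 0.4639
Terminal stock prices: S_uu = 107.8, S_ud = 65.45, S_dd = 39.74
Terminal payoffs (K − S): max(-52.8, 0) = 0, max(-10.45, 0) = 0, max(15.26, 0) = 15.26
Node u (S = 77): continuation = e^(−0.1)·[0.4639·0.0000 + 0.5361·0.0000] = 0.0000; exercise value = 0.0000 ≤ continuation, so V_u = 0.0000
Node d (S = 46.75): continuation = e^(−0.1)·[0.4639·0.0000 + 0.5361·15.2625] = 7.4029; exercise value = 8.2500 > continuation, so V_d = 8.2500 (exercise)
Node 0 (S = 55): continuation = e^(−0.1)·[0.4639·0.0000 + 0.5361·8.2500] = 4.0016; exercise value = 0.0000 ≤ continuation, so V_0 = 4.0016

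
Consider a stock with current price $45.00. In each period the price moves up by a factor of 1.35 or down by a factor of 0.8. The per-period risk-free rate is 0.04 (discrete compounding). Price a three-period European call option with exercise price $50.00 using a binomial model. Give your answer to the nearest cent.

Risk-neutral probability p = (1 + 0.04 − 0.8)/(1.35 − 0.8) = 0.2400/0.5500 = 0.4364
Terminal stock prices: S_uuu = 110.7, S_uud = 65.61, S_udd = 38.88, S_ddd = 23.04
Terminal payoffs (S − K): max(60.72, 0) = 60.72, max(15.61, 0) = 15.61, max(-11.12, 0) = 0, max(-26.96, 0) = 0
Node uu (S = 82.01): V_uu = 1/1.04·[0.4364·60.7169 + 0.5636·15.6100] = 33.9356
Node ud (S = 48.6): V_ud = 1/1.04·[0.4364·15.6100 + 0.5636·0.0000] = 6.5497
Node dd (S = 28.8): V_dd = 1/1.04·[0.4364·0.0000 + 0.5636·0.0000] = 0.0000
Node u (S = 60.75): V_u = 1/1.04·[0.4364·33.9356 + 0.5636·6.5497] = 17.7883
Node d (S = 36): V_d = 1/1.04·[0.4364·6.5497 + 0.5636·0.0000] = 2.7481
Node 0 (S = 45): V_0 = 1/1.04·[0.4364·17.7883 + 0.5636·2.7481] = 8.9530

$8.95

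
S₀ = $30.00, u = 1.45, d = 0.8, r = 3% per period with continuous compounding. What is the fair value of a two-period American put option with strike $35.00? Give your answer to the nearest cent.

$6.93

Risk-neutral probability p = (e^0.03 − 0.8)/(1.45 − 0.8) = 0.2305/0.6500 = 0.3545
Terminal stock prices: S_uu = 63.08, S_ud = 34.8, S_dd = 19.2
Terminal payoffs (K − S): max(-28.08, 0) = 0, max(0.2, 0) = 0.2, max(15.8, 0) = 15.8
Node u (S = 43.5): continuation = e^(−0.03)·[0.3545·0.0000 + 0.6455·0.2000] = 0.1253; exercise value = 0.0000 ≤ continuation, so V_u = 0.1253
Node d (S = 24): continuation = e^(−0.03)·[0.3545·0.2000 + 0.6455·15.8000] = 9.9656; exercise value = 11.0000 > continuation, so V_d = 11.0000 (exercise)
Node 0 (S = 30): continuation = e^(−0.03)·[0.3545·0.1253 + 0.6455·11.0000] = 6.9333; exercise value = 5.0000 ≤ continuation, so V_0 = 6.9333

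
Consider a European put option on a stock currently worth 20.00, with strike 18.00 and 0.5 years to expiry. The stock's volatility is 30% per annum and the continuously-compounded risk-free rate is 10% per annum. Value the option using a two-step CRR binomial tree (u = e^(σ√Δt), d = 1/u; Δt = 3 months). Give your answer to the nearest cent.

0.62

CRR parameters: u = e^(σ√Δt) = e^(0.3·√0.25) = 1.1618, d = 1/u = 0.8607
Per-period rate: rΔt = 0.1·0.25 = 0.025, so R = e^0.025 = 1.0253
Risk-neutral probability p = (e^0.025 − 0.8607)/(1.1618 − 0.8607) = 0.1646/0.3011 = 0.5466
Terminal stock prices: S_uu = 27, S_ud = 20, S_dd = 14.82
Terminal payoffs (K − S): max(-8.997, 0) = 0, max(-2, 0) = 0, max(3.184, 0) = 3.184
Node u (S = 23.24): V_u = e^(−0.025)·[0.5466·0.0000 + 0.4534·0.0000] = 0.0000
Node d (S = 17.21): V_d = e^(−0.025)·[0.5466·0.0000 + 0.4534·3.1836] = 1.4077
Node 0 (S = 20): V_0 = e^(−0.025)·[0.5466·0.0000 + 0.4534·1.4077] = 0.6224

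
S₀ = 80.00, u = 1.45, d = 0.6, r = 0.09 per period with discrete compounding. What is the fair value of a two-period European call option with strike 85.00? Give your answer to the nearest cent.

Risk-neutral probability p = (1 + 0.09 − 0.6)/(1.45 − 0.6) = 0.4900/0.8500 = 0.5765
Terminal stock prices: S_uu = 168.2, S_ud = 69.6, S_dd = 28.8
Terminal payoffs (S − K): max(83.2, 0) = 83.2, max(-15.4, 0) = 0, max(-56.2, 0) = 0
Node u (S = 116): V_u = 1/1.09·[0.5765·83.2000 + 0.4235·0.0000] = 44.0022
Node d (S = 48): V_d = 1/1.09·[0.5765·0.0000 + 0.4235·0.0000] = 0.0000
Node 0 (S = 80): V_0 = 1/1.09·[0.5765·44.0022 + 0.4235·0.0000] = 23.2715

23.27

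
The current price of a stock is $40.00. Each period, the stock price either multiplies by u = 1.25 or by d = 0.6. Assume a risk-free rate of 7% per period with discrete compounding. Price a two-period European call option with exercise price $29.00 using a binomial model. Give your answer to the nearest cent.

Risk-neutral probability p = (1 + 0.07 − 0.6)/(1.25 − 0.6) = 0.4700/0.6500 = 0.7231
Terminal stock prices: S_uu = 62.5, S_ud = 30, S_dd = 14.4
Terminal payoffs (S − K): max(33.5, 0) = 33.5, max(1, 0) = 1, max(-14.6, 0) = 0
Node u (S = 50): V_u = 1/1.07·[0.7231·33.5000 + 0.2769·1.0000] = 22.8972
Node d (S = 24): V_d = 1/1.07·[0.7231·1.0000 + 0.2769·0.0000] = 0.6758
Node 0 (S = 40): V_0 = 1/1.07·[0.7231·22.8972 + 0.2769·0.6758] = 15.6482

$15.65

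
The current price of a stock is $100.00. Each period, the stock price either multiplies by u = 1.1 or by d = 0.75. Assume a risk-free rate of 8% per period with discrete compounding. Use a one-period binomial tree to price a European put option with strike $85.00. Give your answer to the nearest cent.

$0.53

Risk-neutral probability p = (1 + 0.08 − 0.75)/(1.1 − 0.75) = 0.3300/0.3500 = 0.9429
Terminal stock prices: S_u = 110, S_d = 75
Terminal payoffs (K − S): max(-25, 0) = 0, max(10, 0) = 10
Node 0 (S = 100): V_0 = 1/1.08·[0.9429·0.0000 + 0.0571·10.0000] = 0.5291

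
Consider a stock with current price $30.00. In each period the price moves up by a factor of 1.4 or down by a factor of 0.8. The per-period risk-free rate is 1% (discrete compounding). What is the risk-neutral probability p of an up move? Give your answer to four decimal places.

Risk-neutral probability p = (1 + 0.01 − 0.8)/(1.4 − 0.8) = 0.2100/0.6000 = 0.3500

p = 0.3500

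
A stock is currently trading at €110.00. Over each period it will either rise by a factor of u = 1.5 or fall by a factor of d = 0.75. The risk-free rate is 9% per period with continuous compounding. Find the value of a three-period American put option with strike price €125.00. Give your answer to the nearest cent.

Risk-neutral probability p = (e^0.09 − 0.75)/(1.5 − 0.75) = 0.3442/0.7500 = 0.4589
Terminal stock prices: S_uuu = 371.2, S_uud = 185.6, S_udd = 92.81, S_ddd = 46.41
Terminal payoffs (K − S): max(-246.2, 0) = 0, max(-60.62, 0) = 0, max(32.19, 0) = 32.19, max(78.59, 0) = 78.59
Node uu (S = 247.5): continuation = e^(−0.09)·[0.4589·0.0000 + 0.5411·0.0000] = 0.0000; exercise value = 0.0000 ≤ continuation, so V_uu = 0.0000
Node ud (S = 123.8): continuation = e^(−0.09)·[0.4589·0.0000 + 0.5411·32.1875] = 15.9177; exercise value = 1.2500 ≤ continuation, so V_ud = 15.9177
Node dd (S = 61.88): continuation = e^(−0.09)·[0.4589·32.1875 + 0.5411·78.5938] = 52.3664; exercise value = 63.1250 > continuation, so V_dd = 63.1250 (exercise)
Node u (S = 165): continuation = e^(−0.09)·[0.4589·0.0000 + 0.5411·15.9177] = 7.8717; exercise value = 0.0000 ≤ continuation, so V_u = 7.8717
Node d (S = 82.5): continuation = e^(−0.09)·[0.4589·15.9177 + 0.5411·63.1250] = 37.8930; exercise value = 42.5000 > continuation, so V_d = 42.5000 (exercise)
Node 0 (S = 110): continuation = e^(−0.09)·[0.4589·7.8717 + 0.5411·42.5000] = 24.3189; exercise value = 15.0000 ≤ continuation, so V_0 = 24.3189

€24.32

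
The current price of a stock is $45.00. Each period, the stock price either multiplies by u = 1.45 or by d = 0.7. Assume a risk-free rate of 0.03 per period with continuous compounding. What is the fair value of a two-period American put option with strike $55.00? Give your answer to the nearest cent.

Risk-neutral probability p = (e^0.03 − 0.7)/(1.45 − 0.7) = 0.3305/0.7500 = 0.4406
Terminal stock prices: S_uu = 94.61, S_ud = 45.67, S_dd = 22.05
Terminal payoffs (K − S): max(-39.61, 0) = 0, max(9.325, 0) = 9.325, max(32.95, 0) = 32.95
Node u (S = 65.25): continuation = e^(−0.03)·[0.4406·0.0000 + 0.5594·9.3250] = 5.0622; exercise value = 0.0000 ≤ continuation, so V_u = 5.0622
Node d (S = 31.5): continuation = e^(−0.03)·[0.4406·9.3250 + 0.5594·32.9500] = 21.8745; exercise value = 23.5000 > continuation, so V_d = 23.5000 (exercise)
Node 0 (S = 45): continuation = e^(−0.03)·[0.4406·5.0622 + 0.5594·23.5000] = 14.9218; exercise value = 10.0000 ≤ continuation, so V_0 = 14.9218

$14.92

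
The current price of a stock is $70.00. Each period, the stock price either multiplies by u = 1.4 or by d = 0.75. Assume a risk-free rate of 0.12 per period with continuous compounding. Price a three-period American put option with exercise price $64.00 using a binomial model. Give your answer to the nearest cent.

$4.91

Risk-neutral probability p = (e^0.12 − 0.75)/(1.4 − 0.75) = 0.3775/0.6500 = 0.5808
Terminal stock prices: S_uuu = 192.1, S_uud = 102.9, S_udd = 55.12, S_ddd = 29.53
Terminal payoffs (K − S): max(-128.1, 0) = 0, max(-38.9, 0) = 0, max(8.875, 0) = 8.875, max(34.47, 0) = 34.47
Node uu (S = 137.2): continuation = e^(−0.12)·[0.5808·0.0000 + 0.4192·0.0000] = 0.0000; exercise value = 0.0000 ≤ continuation, so V_uu = 0.0000
Node ud (S = 73.5): continuation = e^(−0.12)·[0.5808·0.0000 + 0.4192·8.8750] = 3.3000; exercise value = 0.0000 ≤ continuation, so V_ud = 3.3000
Node dd (S = 39.38): continuation = e^(−0.12)·[0.5808·8.8750 + 0.4192·34.4688] = 17.3879; exercise value = 24.6250 > continuation, so V_dd = 24.6250 (exercise)
Node u (S = 98): continuation = e^(−0.12)·[0.5808·0.0000 + 0.4192·3.3000] = 1.2270; exercise value = 0.0000 ≤ continuation, so V_u = 1.2270
Node d (S = 52.5): continuation = e^(−0.12)·[0.5808·3.3000 + 0.4192·24.6250] = 10.8561; exercise value = 11.5000 > continuation, so V_d = 11.5000 (exercise)
Node 0 (S = 70): continuation = e^(−0.12)·[0.5808·1.2270 + 0.4192·11.5000] = 4.9081; exercise value = 0.0000 ≤ continuation, so V_0 = 4.9081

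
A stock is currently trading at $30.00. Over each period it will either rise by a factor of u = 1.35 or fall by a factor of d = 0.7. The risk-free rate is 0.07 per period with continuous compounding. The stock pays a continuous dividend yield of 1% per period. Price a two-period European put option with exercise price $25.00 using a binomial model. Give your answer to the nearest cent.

$1.76

Per-period risk-free factor R = e^0.07 = 1.0725; dividend-adjusted growth = e^(0.07−0.01) = 1.0618.
Risk-neutral probability p = (1.0618 − 0.7)/(1.35 − 0.7) = 0.3618/0.6500 = 0.5567
Terminal stock prices: S_uu = 54.68, S_ud = 28.35, S_dd = 14.7
Terminal payoffs (K − S): max(-29.68, 0) = 0, max(-3.35, 0) = 0, max(10.3, 0) = 10.3
Node u (S = 40.5): V_u = e^(−0.07)·[0.5567·0.0000 + 0.4433·0.0000] = 0.0000
Node d (S = 21): V_d = e^(−0.07)·[0.5567·0.0000 + 0.4433·10.3000] = 4.2576
Node 0 (S = 30): V_0 = e^(−0.07)·[0.5567·0.0000 + 0.4433·4.2576] = 1.7599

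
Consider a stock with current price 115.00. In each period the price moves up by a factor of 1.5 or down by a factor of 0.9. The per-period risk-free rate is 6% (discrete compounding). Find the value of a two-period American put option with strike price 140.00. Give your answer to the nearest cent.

Risk-neutral probability p = (1 + 0.06 − 0.9)/(1.5 − 0.9) = 0.1600/0.6000 = 0.2667
Terminal stock prices: S_uu = 258.8, S_ud = 155.2, S_dd = 93.15
Terminal payoffs (K − S): max(-118.8, 0) = 0, max(-15.25, 0) = 0, max(46.85, 0) = 46.85
Node u (S = 172.5): continuation = 1/1.06·[0.2667·0.0000 + 0.7333·0.0000] = 0.0000; exercise value = 0.0000 ≤ continuation, so V_u = 0.0000
Node d (S = 103.5): continuation = 1/1.06·[0.2667·0.0000 + 0.7333·46.8500] = 32.4119; exercise value = 36.5000 > continuation, so V_d = 36.5000 (exercise)
Node 0 (S = 115): continuation = 1/1.06·[0.2667·0.0000 + 0.7333·36.5000] = 25.2516; exercise value = 25.0000 ≤ continuation, so V_0 = 25.2516

25.25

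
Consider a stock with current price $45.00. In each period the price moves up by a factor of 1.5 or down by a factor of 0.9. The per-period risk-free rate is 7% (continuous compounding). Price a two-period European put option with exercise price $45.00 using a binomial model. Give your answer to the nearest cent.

Risk-neutral probability p = (e^0.07 − 0.9)/(1.5 − 0.9) = 0.1725/0.6000 = 0.2875
Terminal stock prices: S_uu = 101.2, S_ud = 60.75, S_dd = 36.45
Terminal payoffs (K − S): max(-56.25, 0) = 0, max(-15.75, 0) = 0, max(8.55, 0) = 8.55
Node u (S = 67.5): V_u = e^(−0.07)·[0.2875·0.0000 + 0.7125·0.0000] = 0.0000
Node d (S = 40.5): V_d = e^(−0.07)·[0.2875·0.0000 + 0.7125·8.5500] = 5.6799
Node 0 (S = 45): V_0 = e^(−0.07)·[0.2875·0.0000 + 0.7125·5.6799] = 3.7733

$3.77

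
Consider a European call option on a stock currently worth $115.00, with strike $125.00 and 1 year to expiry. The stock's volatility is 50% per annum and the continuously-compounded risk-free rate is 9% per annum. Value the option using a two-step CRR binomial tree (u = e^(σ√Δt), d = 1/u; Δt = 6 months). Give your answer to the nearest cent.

CRR parameters: u = e^(σ√Δt) = e^(0.5·√0.5) = 1.4241, d = 1/u = 0.7022
Per-period rate: rΔt = 0.09·0.5 = 0.045, so R = e^0.045 = 1.0460
Risk-neutral probability p = (e^0.045 − 0.7022)/(1.4241 − 0.7022) = 0.3438/0.7219 = 0.4763
Terminal stock prices: S_uu = 233.2, S_ud = 115, S_dd = 56.7
Terminal payoffs (S − K): max(108.2, 0) = 108.2, max(-10, 0) = 0, max(-68.3, 0) = 0
Node u (S = 163.8): V_u = e^(−0.045)·[0.4763·108.2332 + 0.5237·0.0000] = 49.2808
Node d (S = 80.75): V_d = e^(−0.045)·[0.4763·0.0000 + 0.5237·0.0000] = 0.0000
Node 0 (S = 115): V_0 = e^(−0.045)·[0.4763·49.2808 + 0.5237·0.0000] = 22.4385

$22.44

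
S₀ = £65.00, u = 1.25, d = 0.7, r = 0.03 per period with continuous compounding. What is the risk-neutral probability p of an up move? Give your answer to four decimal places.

Risk-neutral probability p = (e^0.03 − 0.7)/(1.25 − 0.7) = 0.3305/0.5500 = 0.6008

p = 0.6008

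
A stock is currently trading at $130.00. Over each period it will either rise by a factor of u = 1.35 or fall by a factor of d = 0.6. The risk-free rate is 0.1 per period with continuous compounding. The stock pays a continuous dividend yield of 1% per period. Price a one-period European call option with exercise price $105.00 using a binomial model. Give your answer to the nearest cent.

$42.03

Per-period risk-free factor R = e^0.1 = 1.1052; dividend-adjusted growth = e^(0.1−0.01) = 1.0942.
Risk-neutral probability p = (1.0942 − 0.6)/(1.35 − 0.6) = 0.4942/0.7500 = 0.6589
Terminal stock prices: S_u = 175.5, S_d = 78
Terminal payoffs (S − K): max(70.5, 0) = 70.5, max(-27, 0) = 0
Node 0 (S = 130): V_0 = e^(−0.1)·[0.6589·70.5000 + 0.3411·0.0000] = 42.0319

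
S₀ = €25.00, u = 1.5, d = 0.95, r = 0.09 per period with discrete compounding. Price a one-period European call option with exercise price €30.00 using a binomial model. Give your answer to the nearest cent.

Risk-neutral probability p = (1 + 0.09 − 0.95)/(1.5 − 0.95) = 0.1400/0.5500 = 0.2545
Terminal stock prices: S_u = 37.5, S_d = 23.75
Terminal payoffs (S − K): max(7.5, 0) = 7.5, max(-6.25, 0) = 0
Node 0 (S = 25): V_0 = 1/1.09·[0.2545·7.5000 + 0.7455·0.0000] = 1.7515

€1.75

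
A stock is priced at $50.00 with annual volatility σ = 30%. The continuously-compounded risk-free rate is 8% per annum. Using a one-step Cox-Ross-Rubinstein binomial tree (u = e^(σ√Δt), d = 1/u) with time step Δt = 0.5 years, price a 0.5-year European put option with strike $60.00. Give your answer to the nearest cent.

CRR parameters: u = e^(σ√Δt) = e^(0.3·√0.5) = 1.2363, d = 1/u = 0.8089
Per-period rate: rΔt = 0.08·0.5 = 0.04, so R = e^0.04 = 1.0408
Risk-neutral probability p = (e^0.04 − 0.8089)/(1.2363 − 0.8089) = 0.2320/0.4275 = 0.5426
Terminal stock prices: S_u = 61.82, S_d = 40.44
Terminal payoffs (K − S): max(-1.816, 0) = 0, max(19.56, 0) = 19.56
Node 0 (S = 50): V_0 = e^(−0.04)·[0.5426·0.0000 + 0.4574·19.5571] = 8.5939

$8.59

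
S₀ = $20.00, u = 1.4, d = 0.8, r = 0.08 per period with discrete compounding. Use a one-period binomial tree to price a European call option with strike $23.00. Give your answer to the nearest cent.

$2.16

Risk-neutral probability p = (1 + 0.08 − 0.8)/(1.4 − 0.8) = 0.2800/0.6000 = 0.4667
Terminal stock prices: S_u = 28, S_d = 16
Terminal payoffs (S − K): max(5, 0) = 5, max(-7, 0) = 0
Node 0 (S = 20): V_0 = 1/1.08·[0.4667·5.0000 + 0.5333·0.0000] = 2.1605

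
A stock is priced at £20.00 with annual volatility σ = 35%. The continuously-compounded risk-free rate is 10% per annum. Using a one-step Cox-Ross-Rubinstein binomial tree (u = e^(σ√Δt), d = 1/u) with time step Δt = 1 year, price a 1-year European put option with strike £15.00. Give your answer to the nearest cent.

£0.36

CRR parameters: u = e^(σ√Δt) = e^(0.35·√1) = 1.4191, d = 1/u = 0.7047
Per-period rate: rΔt = 0.1·1 = 0.1, so R = e^0.1 = 1.1052
Risk-neutral probability p = (e^0.1 − 0.7047)/(1.4191 − 0.7047) = 0.4005/0.7144 = 0.5606
Terminal stock prices: S_u = 28.38, S_d = 14.09
Terminal payoffs (K − S): max(-13.38, 0) = 0, max(0.9062, 0) = 0.9062
Node 0 (S = 20): V_0 = e^(−0.1)·[0.5606·0.0000 + 0.4394·0.9062] = 0.3603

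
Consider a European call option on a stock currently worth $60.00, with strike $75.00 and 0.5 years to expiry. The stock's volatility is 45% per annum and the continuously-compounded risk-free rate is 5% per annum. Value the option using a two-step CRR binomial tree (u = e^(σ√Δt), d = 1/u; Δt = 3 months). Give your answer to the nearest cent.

$4.14

CRR parameters: u = e^(σ√Δt) = e^(0.45·√0.25) = 1.2523, d = 1/u = 0.7985
Per-period rate: rΔt = 0.05·0.25 = 0.0125, so R = e^0.0125 = 1.0126
Risk-neutral probability p = (e^0.0125 − 0.7985)/(1.2523 − 0.7985) = 0.2141/0.4538 = 0.4717
Terminal stock prices: S_uu = 94.1, S_ud = 60, S_dd = 38.26
Terminal payoffs (S − K): max(19.1, 0) = 19.1, max(-15, 0) = 0, max(-36.74, 0) = 0
Node u (S = 75.14): V_u = e^(−0.0125)·[0.4717·19.0987 + 0.5283·0.0000] = 8.8970
Node d (S = 47.91): V_d = e^(−0.0125)·[0.4717·0.0000 + 0.5283·0.0000] = 0.0000
Node 0 (S = 60): V_0 = e^(−0.0125)·[0.4717·8.8970 + 0.5283·0.0000] = 4.1446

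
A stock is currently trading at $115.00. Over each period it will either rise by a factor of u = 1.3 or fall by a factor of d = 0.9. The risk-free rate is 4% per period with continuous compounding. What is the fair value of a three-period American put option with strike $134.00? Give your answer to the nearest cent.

Risk-neutral probability p = (e^0.04 − 0.9)/(1.3 − 0.9) = 0.1408/0.4000 = 0.3520
Terminal stock prices: S_uuu = 252.7, S_uud = 174.9, S_udd = 121.1, S_ddd = 83.84
Terminal payoffs (K − S): max(-118.7, 0) = 0, max(-40.92, 0) = 0, max(12.9, 0) = 12.9, max(50.16, 0) = 50.16
Node uu (S = 194.4): continuation = e^(−0.04)·[0.3520·0.0000 + 0.6480·0.0000] = 0.0000; exercise value = 0.0000 ≤ continuation, so V_uu = 0.0000
Node ud (S = 134.6): continuation = e^(−0.04)·[0.3520·0.0000 + 0.6480·12.9050] = 8.0342; exercise value = 0.0000 ≤ continuation, so V_ud = 8.0342
Node dd (S = 93.15): continuation = e^(−0.04)·[0.3520·12.9050 + 0.6480·50.1650] = 35.5958; exercise value = 40.8500 > continuation, so V_dd = 40.8500 (exercise)
Node u (S = 149.5): continuation = e^(−0.04)·[0.3520·0.0000 + 0.6480·8.0342] = 5.0018; exercise value = 0.0000 ≤ continuation, so V_u = 5.0018
Node d (S = 103.5): continuation = e^(−0.04)·[0.3520·8.0342 + 0.6480·40.8500] = 28.1492; exercise value = 30.5000 > continuation, so V_d = 30.5000 (exercise)
Node 0 (S = 115): continuation = e^(−0.04)·[0.3520·5.0018 + 0.6480·30.5000] = 20.6800; exercise value = 19.0000 ≤ continuation, so V_0 = 20.6800

$20.68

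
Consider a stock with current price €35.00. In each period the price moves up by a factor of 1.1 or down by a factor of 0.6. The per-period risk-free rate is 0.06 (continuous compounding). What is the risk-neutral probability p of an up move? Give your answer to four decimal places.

p = 0.9237

Risk-neutral probability p = (e^0.06 − 0.6)/(1.1 − 0.6) = 0.4618/0.5000 = 0.9237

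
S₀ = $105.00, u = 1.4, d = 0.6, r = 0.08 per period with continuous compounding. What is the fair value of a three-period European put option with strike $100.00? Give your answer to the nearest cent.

$14.29

Risk-neutral probability p = (e^0.08 − 0.6)/(1.4 − 0.6) = 0.4833/0.8000 = 0.6041
Terminal stock prices: S_uuu = 288.1, S_uud = 123.5, S_udd = 52.92, S_ddd = 22.68
Terminal payoffs (K − S): max(-188.1, 0) = 0, max(-23.48, 0) = 0, max(47.08, 0) = 47.08, max(77.32, 0) = 77.32
Node uu (S = 205.8): V_uu = e^(−0.08)·[0.6041·0.0000 + 0.3959·0.0000] = 0.0000
Node ud (S = 88.2): V_ud = e^(−0.08)·[0.6041·0.0000 + 0.3959·47.0800] = 17.2056
Node dd (S = 37.8): V_dd = e^(−0.08)·[0.6041·47.0800 + 0.3959·77.3200] = 54.5116
Node u (S = 147): V_u = e^(−0.08)·[0.6041·0.0000 + 0.3959·17.2056] = 6.2878
Node d (S = 63): V_d = e^(−0.08)·[0.6041·17.2056 + 0.3959·54.5116] = 29.5164
Node 0 (S = 105): V_0 = e^(−0.08)·[0.6041·6.2878 + 0.3959·29.5164] = 14.2934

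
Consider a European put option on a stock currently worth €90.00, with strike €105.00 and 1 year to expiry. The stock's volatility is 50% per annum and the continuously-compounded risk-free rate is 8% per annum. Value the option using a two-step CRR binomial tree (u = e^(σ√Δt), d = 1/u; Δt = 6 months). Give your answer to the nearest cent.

CRR parameters: u = e^(σ√Δt) = e^(0.5·√0.5) = 1.4241, d = 1/u = 0.7022
Per-period rate: rΔt = 0.08·0.5 = 0.04, so R = e^0.04 = 1.0408
Risk-neutral probability p = (e^0.04 − 0.7022)/(1.4241 − 0.7022) = 0.3386/0.7219 = 0.4691
Terminal stock prices: S_uu = 182.5, S_ud = 90, S_dd = 44.38
Terminal payoffs (K − S): max(-77.53, 0) = 0, max(15, 0) = 15, max(60.62, 0) = 60.62
Node u (S = 128.2): V_u = e^(−0.04)·[0.4691·0.0000 + 0.5309·15.0000] = 7.6520
Node d (S = 63.2): V_d = e^(−0.04)·[0.4691·15.0000 + 0.5309·60.6238] = 37.6859
Node 0 (S = 90): V_0 = e^(−0.04)·[0.4691·7.6520 + 0.5309·37.6859] = 22.6731

€22.67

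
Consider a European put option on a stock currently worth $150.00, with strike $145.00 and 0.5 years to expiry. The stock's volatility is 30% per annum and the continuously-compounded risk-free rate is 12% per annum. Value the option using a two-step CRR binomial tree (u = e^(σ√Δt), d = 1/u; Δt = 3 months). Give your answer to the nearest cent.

$6.07

CRR parameters: u = e^(σ√Δt) = e^(0.3·√0.25) = 1.1618, d = 1/u = 0.8607
Per-period rate: rΔt = 0.12·0.25 = 0.03, so R = e^0.03 = 1.0305
Risk-neutral probability p = (e^0.03 − 0.8607)/(1.1618 − 0.8607) = 0.1697/0.3011 = 0.5637
Terminal stock prices: S_uu = 202.5, S_ud = 150, S_dd = 111.1
Terminal payoffs (K − S): max(-57.48, 0) = 0, max(-5, 0) = 0, max(33.88, 0) = 33.88
Node u (S = 174.3): V_u = e^(−0.03)·[0.5637·0.0000 + 0.4363·0.0000] = 0.0000
Node d (S = 129.1): V_d = e^(−0.03)·[0.5637·0.0000 + 0.4363·33.8773] = 14.3436
Node 0 (S = 150): V_0 = e^(−0.03)·[0.5637·0.0000 + 0.4363·14.3436] = 6.0731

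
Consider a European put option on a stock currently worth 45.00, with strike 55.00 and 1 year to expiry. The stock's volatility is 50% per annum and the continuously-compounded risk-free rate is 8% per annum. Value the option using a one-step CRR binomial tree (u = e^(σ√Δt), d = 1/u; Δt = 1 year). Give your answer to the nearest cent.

CRR parameters: u = e^(σ√Δt) = e^(0.5·√1) = 1.6487, d = 1/u = 0.6065
Per-period rate: rΔt = 0.08·1 = 0.08, so R = e^0.08 = 1.0833
Risk-neutral probability p = (e^0.08 − 0.6065)/(1.6487 − 0.6065) = 0.4768/1.0422 = 0.4575
Terminal stock prices: S_u = 74.19, S_d = 27.29
Terminal payoffs (K − S): max(-19.19, 0) = 0, max(27.71, 0) = 27.71
Node 0 (S = 45): V_0 = e^(−0.08)·[0.4575·0.0000 + 0.5425·27.7061] = 13.8761

13.88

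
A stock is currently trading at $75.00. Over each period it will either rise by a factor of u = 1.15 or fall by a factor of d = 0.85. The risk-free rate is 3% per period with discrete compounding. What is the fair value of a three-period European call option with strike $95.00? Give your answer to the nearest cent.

$3.77

Risk-neutral probability p = (1 + 0.03 − 0.85)/(1.15 − 0.85) = 0.1800/0.3000 = 0.6000
Terminal stock prices: S_uuu = 114.1, S_uud = 84.31, S_udd = 62.32, S_ddd = 46.06
Terminal payoffs (S − K): max(19.07, 0) = 19.07, max(-10.69, 0) = 0, max(-32.68, 0) = 0, max(-48.94, 0) = 0
Node uu (S = 99.19): V_uu = 1/1.03·[0.6000·19.0656 + 0.4000·0.0000] = 11.1062
Node ud (S = 73.31): V_ud = 1/1.03·[0.6000·0.0000 + 0.4000·0.0000] = 0.0000
Node dd (S = 54.19): V_dd = 1/1.03·[0.6000·0.0000 + 0.4000·0.0000] = 0.0000
Node u (S = 86.25): V_u = 1/1.03·[0.6000·11.1062 + 0.4000·0.0000] = 6.4696
Node d (S = 63.75): V_d = 1/1.03·[0.6000·0.0000 + 0.4000·0.0000] = 0.0000
Node 0 (S = 75): V_0 = 1/1.03·[0.6000·6.4696 + 0.4000·0.0000] = 3.7687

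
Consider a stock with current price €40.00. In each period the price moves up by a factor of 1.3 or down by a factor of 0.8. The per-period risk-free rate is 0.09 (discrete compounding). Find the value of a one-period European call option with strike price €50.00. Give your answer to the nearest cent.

Risk-neutral probability p = (1 + 0.09 − 0.8)/(1.3 − 0.8) = 0.2900/0.5000 = 0.5800
Terminal stock prices: S_u = 52, S_d = 32
Terminal payoffs (S − K): max(2, 0) = 2, max(-18, 0) = 0
Node 0 (S = 40): V_0 = 1/1.09·[0.5800·2.0000 + 0.4200·0.0000] = 1.0642

€1.06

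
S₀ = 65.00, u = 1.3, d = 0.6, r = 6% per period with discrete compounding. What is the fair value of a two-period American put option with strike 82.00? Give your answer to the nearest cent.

20.18

Risk-neutral probability p = (1 + 0.06 − 0.6)/(1.3 − 0.6) = 0.4600/0.7000 = 0.6571
Terminal stock prices: S_uu = 109.9, S_ud = 50.7, S_dd = 23.4
Terminal payoffs (K − S): max(-27.85, 0) = 0, max(31.3, 0) = 31.3, max(58.6, 0) = 58.6
Node u (S = 84.5): continuation = 1/1.06·[0.6571·0.0000 + 0.3429·31.3000] = 10.1240; exercise value = 0.0000 ≤ continuation, so V_u = 10.1240
Node d (S = 39): continuation = 1/1.06·[0.6571·31.3000 + 0.3429·58.6000] = 38.3585; exercise value = 43.0000 > continuation, so V_d = 43.0000 (exercise)
Node 0 (S = 65): continuation = 1/1.06·[0.6571·10.1240 + 0.3429·43.0000] = 20.1847; exercise value = 17.0000 ≤ continuation, so V_0 = 20.1847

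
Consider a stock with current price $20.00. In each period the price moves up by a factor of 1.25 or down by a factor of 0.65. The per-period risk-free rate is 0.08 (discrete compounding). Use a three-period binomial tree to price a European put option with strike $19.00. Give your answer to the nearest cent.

$1.40

Risk-neutral probability p = (1 + 0.08 − 0.65)/(1.25 − 0.65) = 0.4300/0.6000 = 0.7167
Terminal stock prices: S_uuu = 39.06, S_uud = 20.31, S_udd = 10.56, S_ddd = 5.492
Terminal payoffs (K − S): max(-20.06, 0) = 0, max(-1.312, 0) = 0, max(8.437, 0) = 8.437, max(13.51, 0) = 13.51
Node uu (S = 31.25): V_uu = 1/1.08·[0.7167·0.0000 + 0.2833·0.0000] = 0.0000
Node ud (S = 16.25): V_ud = 1/1.08·[0.7167·0.0000 + 0.2833·8.4375] = 2.2135
Node dd (S = 8.45): V_dd = 1/1.08·[0.7167·8.4375 + 0.2833·13.5075] = 9.1426
Node u (S = 25): V_u = 1/1.08·[0.7167·0.0000 + 0.2833·2.2135] = 0.5807
Node d (S = 13): V_d = 1/1.08·[0.7167·2.2135 + 0.2833·9.1426] = 3.8674
Node 0 (S = 20): V_0 = 1/1.08·[0.7167·0.5807 + 0.2833·3.8674] = 1.3999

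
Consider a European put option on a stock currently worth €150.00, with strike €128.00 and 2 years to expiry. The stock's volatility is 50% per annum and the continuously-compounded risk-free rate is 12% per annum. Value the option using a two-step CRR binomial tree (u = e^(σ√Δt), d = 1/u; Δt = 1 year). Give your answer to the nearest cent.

CRR parameters: u = e^(σ√Δt) = e^(0.5·√1) = 1.6487, d = 1/u = 0.6065
Per-period rate: rΔt = 0.12·1 = 0.12, so R = e^0.12 = 1.1275
Risk-neutral probability p = (e^0.12 − 0.6065)/(1.6487 − 0.6065) = 0.5210/1.0422 = 0.4999
Terminal stock prices: S_uu = 407.7, S_ud = 150, S_dd = 55.18
Terminal payoffs (K − S): max(-279.7, 0) = 0, max(-22, 0) = 0, max(72.82, 0) = 72.82
Node u (S = 247.3): V_u = e^(−0.12)·[0.4999·0.0000 + 0.5001·0.0000] = 0.0000
Node d (S = 90.98): V_d = e^(−0.12)·[0.4999·0.0000 + 0.5001·72.8181] = 32.2999
Node 0 (S = 150): V_0 = e^(−0.12)·[0.4999·0.0000 + 0.5001·32.2999] = 14.3273

€14.33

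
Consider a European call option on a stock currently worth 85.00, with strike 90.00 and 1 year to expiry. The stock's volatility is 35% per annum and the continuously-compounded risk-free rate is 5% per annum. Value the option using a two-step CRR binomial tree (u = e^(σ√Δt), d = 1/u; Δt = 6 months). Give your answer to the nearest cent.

CRR parameters: u = e^(σ√Δt) = e^(0.35·√0.5) = 1.2808, d = 1/u = 0.7808
Per-period rate: rΔt = 0.05·0.5 = 0.025, so R = e^0.025 = 1.0253
Risk-neutral probability p = (e^0.025 − 0.7808)/(1.2808 − 0.7808) = 0.2446/0.5000 = 0.4891
Terminal stock prices: S_uu = 139.4, S_ud = 85, S_dd = 51.81
Terminal payoffs (S − K): max(49.44, 0) = 49.44, max(-5, 0) = 0, max(-38.19, 0) = 0
Node u (S = 108.9): V_u = e^(−0.025)·[0.4891·49.4388 + 0.5109·0.0000] = 23.5820
Node d (S = 66.36): V_d = e^(−0.025)·[0.4891·0.0000 + 0.5109·0.0000] = 0.0000
Node 0 (S = 85): V_0 = e^(−0.025)·[0.4891·23.5820 + 0.5109·0.0000] = 11.2484

11.25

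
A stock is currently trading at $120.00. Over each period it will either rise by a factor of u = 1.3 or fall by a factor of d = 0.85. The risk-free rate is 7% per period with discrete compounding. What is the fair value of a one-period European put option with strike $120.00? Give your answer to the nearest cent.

$8.60

Risk-neutral probability p = (1 + 0.07 − 0.85)/(1.3 − 0.85) = 0.2200/0.4500 = 0.4889
Terminal stock prices: S_u = 156, S_d = 102
Terminal payoffs (K − S): max(-36, 0) = 0, max(18, 0) = 18
Node 0 (S = 120): V_0 = 1/1.07·[0.4889·0.0000 + 0.5111·18.0000] = 8.5981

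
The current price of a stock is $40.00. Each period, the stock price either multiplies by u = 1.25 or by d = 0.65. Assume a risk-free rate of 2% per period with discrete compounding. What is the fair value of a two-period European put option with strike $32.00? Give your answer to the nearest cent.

$2.13

Risk-neutral probability p = (1 + 0.02 − 0.65)/(1.25 − 0.65) = 0.3700/0.6000 = 0.6167
Terminal stock prices: S_uu = 62.5, S_ud = 32.5, S_dd = 16.9
Terminal payoffs (K − S): max(-30.5, 0) = 0, max(-0.5, 0) = 0, max(15.1, 0) = 15.1
Node u (S = 50): V_u = 1/1.02·[0.6167·0.0000 + 0.3833·0.0000] = 0.0000
Node d (S = 26): V_d = 1/1.02·[0.6167·0.0000 + 0.3833·15.1000] = 5.6748
Node 0 (S = 40): V_0 = 1/1.02·[0.6167·0.0000 + 0.3833·5.6748] = 2.1327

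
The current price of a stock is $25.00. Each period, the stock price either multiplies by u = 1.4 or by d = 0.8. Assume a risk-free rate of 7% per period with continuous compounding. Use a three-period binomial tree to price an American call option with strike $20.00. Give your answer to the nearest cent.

Risk-neutral probability p = (e^0.07 − 0.8)/(1.4 − 0.8) = 0.2725/0.6000 = 0.4542
Terminal stock prices: S_uuu = 68.6, S_uud = 39.2, S_udd = 22.4, S_ddd = 12.8
Terminal payoffs (S − K): max(48.6, 0) = 48.6, max(19.2, 0) = 19.2, max(2.4, 0) = 2.4, max(-7.2, 0) = 0
Node uu (S = 49): continuation = e^(−0.07)·[0.4542·48.6000 + 0.5458·19.2000] = 30.3521; exercise value = 29.0000 ≤ continuation, so V_uu = 30.3521
Node ud (S = 28): continuation = e^(−0.07)·[0.4542·19.2000 + 0.5458·2.4000] = 9.3521; exercise value = 8.0000 ≤ continuation, so V_ud = 9.3521
Node dd (S = 16): continuation = e^(−0.07)·[0.4542·2.4000 + 0.5458·0.0000] = 1.0163; exercise value = 0.0000 ≤ continuation, so V_dd = 1.0163
Node u (S = 35): continuation = e^(−0.07)·[0.4542·30.3521 + 0.5458·9.3521] = 17.6128; exercise value = 15.0000 ≤ continuation, so V_u = 17.6128
Node d (S = 20): continuation = e^(−0.07)·[0.4542·9.3521 + 0.5458·1.0163] = 4.4776; exercise value = 0.0000 ≤ continuation, so V_d = 4.4776
Node 0 (S = 25): continuation = e^(−0.07)·[0.4542·17.6128 + 0.5458·4.4776] = 9.7373; exercise value = 5.0000 ≤ continuation, so V_0 = 9.7373

$9.74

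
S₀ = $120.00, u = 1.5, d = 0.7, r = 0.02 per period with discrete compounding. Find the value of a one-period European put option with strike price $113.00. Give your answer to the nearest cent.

Risk-neutral probability p = (1 + 0.02 − 0.7)/(1.5 − 0.7) = 0.3200/0.8000 = 0.4000
Terminal stock prices: S_u = 180, S_d = 84
Terminal payoffs (K − S): max(-67, 0) = 0, max(29, 0) = 29
Node 0 (S = 120): V_0 = 1/1.02·[0.4000·0.0000 + 0.6000·29.0000] = 17.0588

$17.06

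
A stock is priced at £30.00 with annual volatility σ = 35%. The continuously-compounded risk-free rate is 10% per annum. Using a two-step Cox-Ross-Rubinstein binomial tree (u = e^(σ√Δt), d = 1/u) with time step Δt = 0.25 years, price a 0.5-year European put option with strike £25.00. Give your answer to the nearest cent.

£0.82

CRR parameters: u = e^(σ√Δt) = e^(0.35·√0.25) = 1.1912, d = 1/u = 0.8395
Per-period rate: rΔt = 0.1·0.25 = 0.025, so R = e^0.025 = 1.0253
Risk-neutral probability p = (e^0.025 − 0.8395)/(1.1912 − 0.8395) = 0.1859/0.3518 = 0.5283
Terminal stock prices: S_uu = 42.57, S_ud = 30, S_dd = 21.14
Terminal payoffs (K − S): max(-17.57, 0) = 0, max(-5, 0) = 0, max(3.859, 0) = 3.859
Node u (S = 35.74): V_u = e^(−0.025)·[0.5283·0.0000 + 0.4717·0.0000] = 0.0000
Node d (S = 25.18): V_d = e^(−0.025)·[0.5283·0.0000 + 0.4717·3.8594] = 1.7754
Node 0 (S = 30): V_0 = e^(−0.025)·[0.5283·0.0000 + 0.4717·1.7754] = 0.8168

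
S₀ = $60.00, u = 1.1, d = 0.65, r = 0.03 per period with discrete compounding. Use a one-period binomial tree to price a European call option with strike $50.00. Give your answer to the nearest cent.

Risk-neutral probability p = (1 + 0.03 − 0.65)/(1.1 − 0.65) = 0.3800/0.4500 = 0.8444
Terminal stock prices: S_u = 66, S_d = 39
Terminal payoffs (S − K): max(16, 0) = 16, max(-11, 0) = 0
Node 0 (S = 60): V_0 = 1/1.03·[0.8444·16.0000 + 0.1556·0.0000] = 13.1176

$13.12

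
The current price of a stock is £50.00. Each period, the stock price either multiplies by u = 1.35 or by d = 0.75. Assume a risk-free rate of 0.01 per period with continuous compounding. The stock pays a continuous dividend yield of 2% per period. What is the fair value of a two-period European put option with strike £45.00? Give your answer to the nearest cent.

£5.95

Per-period risk-free factor R = e^0.01 = 1.0101; dividend-adjusted growth = e^(0.01−0.02) = 0.9900.
Risk-neutral probability p = (0.9900 − 0.75)/(1.35 − 0.75) = 0.2400/0.6000 = 0.4001
Terminal stock prices: S_uu = 91.13, S_ud = 50.62, S_dd = 28.12
Terminal payoffs (K − S): max(-46.13, 0) = 0, max(-5.625, 0) = 0, max(16.88, 0) = 16.88
Node u (S = 67.5): V_u = e^(−0.01)·[0.4001·0.0000 + 0.5999·0.0000] = 0.0000
Node d (S = 37.5): V_d = e^(−0.01)·[0.4001·0.0000 + 0.5999·16.8750] = 10.0229
Node 0 (S = 50): V_0 = e^(−0.01)·[0.4001·0.0000 + 0.5999·10.0229] = 5.9531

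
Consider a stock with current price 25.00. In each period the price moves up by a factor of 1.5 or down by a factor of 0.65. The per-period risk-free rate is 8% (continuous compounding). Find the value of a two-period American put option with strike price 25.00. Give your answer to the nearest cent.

Risk-neutral probability p = (e^0.08 − 0.65)/(1.5 − 0.65) = 0.4333/0.8500 = 0.5097
Terminal stock prices: S_uu = 56.25, S_ud = 24.38, S_dd = 10.56
Terminal payoffs (K − S): max(-31.25, 0) = 0, max(0.625, 0) = 0.625, max(14.44, 0) = 14.44
Node u (S = 37.5): continuation = e^(−0.08)·[0.5097·0.0000 + 0.4903·0.6250] = 0.2828; exercise value = 0.0000 ≤ continuation, so V_u = 0.2828
Node d (S = 16.25): continuation = e^(−0.08)·[0.5097·0.6250 + 0.4903·14.4375] = 6.8279; exercise value = 8.7500 > continuation, so V_d = 8.7500 (exercise)
Node 0 (S = 25): continuation = e^(−0.08)·[0.5097·0.2828 + 0.4903·8.7500] = 4.0930; exercise value = 0.0000 ≤ continuation, so V_0 = 4.0930

4.09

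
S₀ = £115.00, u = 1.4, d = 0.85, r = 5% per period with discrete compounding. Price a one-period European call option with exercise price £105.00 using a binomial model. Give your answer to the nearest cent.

£19.39

Risk-neutral probability p = (1 + 0.05 − 0.85)/(1.4 − 0.85) = 0.2000/0.5500 = 0.3636
Terminal stock prices: S_u = 161, S_d = 97.75
Terminal payoffs (S − K): max(56, 0) = 56, max(-7.25, 0) = 0
Node 0 (S = 115): V_0 = 1/1.05·[0.3636·56.0000 + 0.6364·0.0000] = 19.3939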